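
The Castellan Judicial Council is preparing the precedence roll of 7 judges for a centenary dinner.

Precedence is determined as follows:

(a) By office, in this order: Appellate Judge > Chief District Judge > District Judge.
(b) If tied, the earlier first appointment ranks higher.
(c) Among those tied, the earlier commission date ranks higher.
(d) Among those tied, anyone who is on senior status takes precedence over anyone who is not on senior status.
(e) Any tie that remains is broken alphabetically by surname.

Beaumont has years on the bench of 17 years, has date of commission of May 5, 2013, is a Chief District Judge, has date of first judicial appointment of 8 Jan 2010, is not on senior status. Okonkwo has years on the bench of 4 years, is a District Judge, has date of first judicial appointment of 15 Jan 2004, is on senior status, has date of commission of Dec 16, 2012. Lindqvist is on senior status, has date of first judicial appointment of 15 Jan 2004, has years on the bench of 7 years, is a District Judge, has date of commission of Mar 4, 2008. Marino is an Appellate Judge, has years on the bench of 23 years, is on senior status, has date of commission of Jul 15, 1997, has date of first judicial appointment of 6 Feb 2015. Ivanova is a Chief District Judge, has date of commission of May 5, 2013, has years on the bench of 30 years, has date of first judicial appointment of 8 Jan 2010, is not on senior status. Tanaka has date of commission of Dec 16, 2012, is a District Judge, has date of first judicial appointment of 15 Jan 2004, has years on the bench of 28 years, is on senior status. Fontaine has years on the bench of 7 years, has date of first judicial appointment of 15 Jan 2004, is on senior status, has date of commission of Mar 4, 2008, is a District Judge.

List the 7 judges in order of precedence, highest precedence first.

Marino, Beaumont, Ivanova, Fontaine, Lindqvist, Okonkwo, Tanaka

By office: Marino (Appellate Judge); then Beaumont and Ivanova (Chief District Judge); then Fontaine, Lindqvist, Okonkwo and Tanaka (District Judge).
Beaumont and Ivanova both have date of first judicial appointment 8 Jan 2010, so the next rule applies.
Beaumont and Ivanova both have date of commission May 5, 2013, so the next rule applies.
Beaumont and Ivanova are each not on senior status, so the next rule applies.
Among Beaumont and Ivanova, alphabetically by surname: Beaumont before Ivanova.
Fontaine, Lindqvist, Okonkwo and Tanaka all have date of first judicial appointment 15 Jan 2004, so the next rule applies.
Among Fontaine, Lindqvist, Okonkwo and Tanaka, by date of commission (earlier first): Fontaine and Lindqvist (Mar 4, 2008) before Okonkwo and Tanaka (Dec 16, 2012).
Fontaine and Lindqvist are each on senior status, so the next rule applies.
Among Fontaine and Lindqvist, alphabetically by surname: Fontaine before Lindqvist.
Okonkwo and Tanaka are each on senior status, so the next rule applies.
Among Okonkwo and Tanaka, alphabetically by surname: Okonkwo before Tanaka.
Full order: Marino, Beaumont, Ivanova, Fontaine, Lindqvist, Okonkwo, Tanaka.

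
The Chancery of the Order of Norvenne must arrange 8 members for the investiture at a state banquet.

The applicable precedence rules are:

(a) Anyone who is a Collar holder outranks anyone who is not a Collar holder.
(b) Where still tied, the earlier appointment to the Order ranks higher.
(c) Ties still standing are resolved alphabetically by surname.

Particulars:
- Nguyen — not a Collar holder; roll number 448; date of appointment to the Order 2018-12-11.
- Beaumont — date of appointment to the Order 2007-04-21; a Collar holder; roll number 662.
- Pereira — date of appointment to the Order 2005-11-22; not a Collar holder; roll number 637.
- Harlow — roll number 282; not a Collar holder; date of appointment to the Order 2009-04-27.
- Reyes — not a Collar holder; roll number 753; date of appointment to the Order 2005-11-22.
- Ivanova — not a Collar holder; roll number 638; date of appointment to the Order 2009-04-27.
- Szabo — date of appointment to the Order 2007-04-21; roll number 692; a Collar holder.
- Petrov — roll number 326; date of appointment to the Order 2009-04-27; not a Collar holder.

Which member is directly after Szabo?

Pereira

By the first rule: Beaumont and Szabo (both a Collar holder); then Pereira, Reyes, Harlow, Ivanova, Petrov and Nguyen (each not a Collar holder).
Beaumont and Szabo both have date of appointment to the Order 2007-04-21, so the next rule applies.
Among Beaumont and Szabo, alphabetically by surname: Beaumont before Szabo.
Among Pereira, Reyes, Harlow, Ivanova, Petrov and Nguyen, by date of appointment to the Order (earlier first): Pereira and Reyes (2005-11-22) before Harlow, Ivanova and Petrov (2009-04-27) before Nguyen (2018-12-11).
Among Pereira and Reyes, alphabetically by surname: Pereira before Reyes.
Among Harlow, Ivanova and Petrov, alphabetically by surname: Harlow before Ivanova before Petrov.
Order: Beaumont, Szabo, Pereira, Reyes, Harlow, Ivanova, Petrov, Nguyen.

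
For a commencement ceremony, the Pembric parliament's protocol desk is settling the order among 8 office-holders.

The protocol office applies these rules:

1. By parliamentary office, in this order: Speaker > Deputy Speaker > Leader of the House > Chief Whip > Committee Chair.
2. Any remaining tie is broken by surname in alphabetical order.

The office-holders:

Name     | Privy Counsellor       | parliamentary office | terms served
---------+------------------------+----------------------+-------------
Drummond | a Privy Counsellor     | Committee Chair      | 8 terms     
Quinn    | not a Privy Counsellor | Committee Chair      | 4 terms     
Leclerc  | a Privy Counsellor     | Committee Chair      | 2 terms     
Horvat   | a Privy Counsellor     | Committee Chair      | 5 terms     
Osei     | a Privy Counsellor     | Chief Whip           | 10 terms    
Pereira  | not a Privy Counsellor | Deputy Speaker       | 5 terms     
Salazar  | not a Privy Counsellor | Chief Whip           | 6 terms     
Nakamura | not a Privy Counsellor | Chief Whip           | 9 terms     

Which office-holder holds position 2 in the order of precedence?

By parliamentary office: Pereira (Deputy Speaker); then Nakamura, Osei and Salazar (Chief Whip); then Drummond, Horvat, Leclerc and Quinn (Committee Chair).
Among Nakamura, Osei and Salazar, alphabetically by surname: Nakamura before Osei before Salazar.
Among Drummond, Horvat, Leclerc and Quinn, alphabetically by surname: Drummond before Horvat before Leclerc before Quinn.
Order: Pereira, Nakamura, Osei, Salazar, Drummond, Horvat, Leclerc, Quinn.

Nakamura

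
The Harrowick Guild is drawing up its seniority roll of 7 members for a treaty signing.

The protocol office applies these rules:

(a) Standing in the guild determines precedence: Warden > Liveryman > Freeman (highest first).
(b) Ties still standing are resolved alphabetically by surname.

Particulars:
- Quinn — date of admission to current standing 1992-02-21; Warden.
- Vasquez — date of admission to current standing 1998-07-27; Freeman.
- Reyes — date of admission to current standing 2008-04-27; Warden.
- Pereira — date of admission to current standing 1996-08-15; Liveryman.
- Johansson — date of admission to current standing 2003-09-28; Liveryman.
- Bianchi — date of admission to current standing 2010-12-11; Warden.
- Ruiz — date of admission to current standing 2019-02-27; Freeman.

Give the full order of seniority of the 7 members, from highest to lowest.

Bianchi, Quinn, Reyes, Johansson, Pereira, Ruiz, Vasquez

By standing in the guild: Bianchi, Quinn and Reyes (Warden); then Johansson and Pereira (Liveryman); then Ruiz and Vasquez (Freeman).
Among Bianchi, Quinn and Reyes, alphabetically by surname: Bianchi before Quinn before Reyes.
Among Johansson and Pereira, alphabetically by surname: Johansson before Pereira.
Among Ruiz and Vasquez, alphabetically by surname: Ruiz before Vasquez.
Full order: Bianchi, Quinn, Reyes, Johansson, Pereira, Ruiz, Vasquez.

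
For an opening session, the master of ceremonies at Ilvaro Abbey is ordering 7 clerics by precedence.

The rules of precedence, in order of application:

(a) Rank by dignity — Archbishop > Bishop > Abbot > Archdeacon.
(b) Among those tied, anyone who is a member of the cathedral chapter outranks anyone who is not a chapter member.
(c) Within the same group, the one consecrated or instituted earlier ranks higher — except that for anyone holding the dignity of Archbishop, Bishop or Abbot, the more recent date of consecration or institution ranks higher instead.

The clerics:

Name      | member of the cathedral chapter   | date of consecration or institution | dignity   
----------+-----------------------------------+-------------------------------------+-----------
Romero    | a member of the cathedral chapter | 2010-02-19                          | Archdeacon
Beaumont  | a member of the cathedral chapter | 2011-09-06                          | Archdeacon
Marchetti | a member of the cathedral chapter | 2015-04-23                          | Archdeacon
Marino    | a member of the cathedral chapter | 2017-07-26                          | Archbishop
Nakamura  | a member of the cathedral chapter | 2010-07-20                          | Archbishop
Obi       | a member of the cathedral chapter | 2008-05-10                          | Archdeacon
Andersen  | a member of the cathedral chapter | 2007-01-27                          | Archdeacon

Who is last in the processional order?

By dignity: Marino and Nakamura (Archbishop); then Andersen, Obi, Romero, Beaumont and Marchetti (Archdeacon).
Marino and Nakamura are each a member of the cathedral chapter, so the next rule applies.
Among Marino and Nakamura, by date of consecration or institution (later first) (reversed rule for this group): Marino (2017-07-26) before Nakamura (2010-07-20).
Andersen, Obi, Romero, Beaumont and Marchetti are each a member of the cathedral chapter, so the next rule applies.
Among Andersen, Obi, Romero, Beaumont and Marchetti, by date of consecration or institution (earlier first): Andersen (2007-01-27) before Obi (2008-05-10) before Romero (2010-02-19) before Beaumont (2011-09-06) before Marchetti (2015-04-23).
Order: Marino, Nakamura, Andersen, Obi, Romero, Beaumont, Marchetti.

Marchetti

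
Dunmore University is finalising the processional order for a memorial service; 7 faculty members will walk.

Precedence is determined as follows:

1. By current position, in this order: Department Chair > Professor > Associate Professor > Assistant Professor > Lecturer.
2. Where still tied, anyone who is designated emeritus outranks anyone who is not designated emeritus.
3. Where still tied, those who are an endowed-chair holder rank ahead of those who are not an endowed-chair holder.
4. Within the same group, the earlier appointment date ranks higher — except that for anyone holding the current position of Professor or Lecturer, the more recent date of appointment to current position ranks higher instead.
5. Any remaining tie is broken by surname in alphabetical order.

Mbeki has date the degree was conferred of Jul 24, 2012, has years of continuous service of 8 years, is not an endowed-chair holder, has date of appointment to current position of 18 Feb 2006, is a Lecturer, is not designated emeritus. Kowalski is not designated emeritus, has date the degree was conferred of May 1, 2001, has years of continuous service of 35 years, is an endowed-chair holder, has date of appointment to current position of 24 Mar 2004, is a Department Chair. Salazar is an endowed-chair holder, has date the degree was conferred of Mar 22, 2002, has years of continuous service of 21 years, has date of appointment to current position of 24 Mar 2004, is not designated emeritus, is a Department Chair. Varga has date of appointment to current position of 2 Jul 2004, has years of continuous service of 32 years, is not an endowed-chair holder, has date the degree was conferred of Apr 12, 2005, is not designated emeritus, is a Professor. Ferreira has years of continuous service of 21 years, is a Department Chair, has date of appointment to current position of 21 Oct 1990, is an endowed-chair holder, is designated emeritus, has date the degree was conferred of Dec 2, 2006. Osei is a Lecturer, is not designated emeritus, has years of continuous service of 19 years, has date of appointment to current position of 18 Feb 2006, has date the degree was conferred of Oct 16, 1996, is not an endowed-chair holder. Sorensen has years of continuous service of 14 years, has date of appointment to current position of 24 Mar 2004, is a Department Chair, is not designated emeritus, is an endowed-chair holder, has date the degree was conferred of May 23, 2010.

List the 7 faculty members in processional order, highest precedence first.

By current position: Ferreira, Kowalski, Salazar and Sorensen (Department Chair); then Varga (Professor); then Mbeki and Osei (Lecturer).
Among Ferreira, Kowalski, Salazar and Sorensen, designated emeritus before not designated emeritus: Ferreira (designated emeritus) before Kowalski, Salazar and Sorensen (not designated emeritus).
Kowalski, Salazar and Sorensen are each an endowed-chair holder, so the next rule applies.
Kowalski, Salazar and Sorensen all have date of appointment to current position 24 Mar 2004, so the next rule applies.
Among Kowalski, Salazar and Sorensen, alphabetically by surname: Kowalski before Salazar before Sorensen.
Mbeki and Osei are each not designated emeritus, so the next rule applies.
Mbeki and Osei are each not an endowed-chair holder, so the next rule applies.
Mbeki and Osei both have date of appointment to current position 18 Feb 2006, so the next rule applies.
Among Mbeki and Osei, alphabetically by surname: Mbeki before Osei.
Full order: Ferreira, Kowalski, Salazar, Sorensen, Varga, Mbeki, Osei.

Ferreira, Kowalski, Salazar, Sorensen, Varga, Mbeki, Osei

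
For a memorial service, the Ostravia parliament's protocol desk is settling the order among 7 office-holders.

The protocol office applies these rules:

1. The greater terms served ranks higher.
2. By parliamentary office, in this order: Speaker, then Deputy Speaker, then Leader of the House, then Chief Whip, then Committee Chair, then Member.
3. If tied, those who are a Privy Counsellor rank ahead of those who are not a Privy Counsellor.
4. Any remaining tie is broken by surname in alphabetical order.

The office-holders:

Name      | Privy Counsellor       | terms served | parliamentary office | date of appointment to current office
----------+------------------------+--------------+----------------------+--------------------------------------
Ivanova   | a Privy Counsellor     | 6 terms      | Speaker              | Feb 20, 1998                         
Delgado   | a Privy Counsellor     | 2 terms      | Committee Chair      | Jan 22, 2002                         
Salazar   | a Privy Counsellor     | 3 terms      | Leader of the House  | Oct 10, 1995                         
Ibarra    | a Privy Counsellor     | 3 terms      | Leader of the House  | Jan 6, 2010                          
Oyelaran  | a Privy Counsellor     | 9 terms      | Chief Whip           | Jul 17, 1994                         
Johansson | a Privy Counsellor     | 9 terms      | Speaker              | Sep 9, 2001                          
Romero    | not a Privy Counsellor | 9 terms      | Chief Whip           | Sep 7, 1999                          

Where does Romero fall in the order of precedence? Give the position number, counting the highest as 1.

3

By terms served (higher first): Johansson, Oyelaran and Romero (each 9 terms); then Ivanova (6 terms); then Ibarra and Salazar (both 3 terms); then Delgado (2 terms).
Among Johansson, Oyelaran and Romero, by parliamentary office: Johansson (Speaker) before Oyelaran and Romero (Chief Whip).
Among Oyelaran and Romero, a Privy Counsellor before not a Privy Counsellor: Oyelaran (a Privy Counsellor) before Romero (not a Privy Counsellor).
Ibarra and Salazar are each Leader of the House, so the next rule applies.
Ibarra and Salazar are each a Privy Counsellor, so the next rule applies.
Among Ibarra and Salazar, alphabetically by surname: Ibarra before Salazar.
Order: Johansson, Oyelaran, Romero, Ivanova, Ibarra, Salazar, Delgado. So position 3.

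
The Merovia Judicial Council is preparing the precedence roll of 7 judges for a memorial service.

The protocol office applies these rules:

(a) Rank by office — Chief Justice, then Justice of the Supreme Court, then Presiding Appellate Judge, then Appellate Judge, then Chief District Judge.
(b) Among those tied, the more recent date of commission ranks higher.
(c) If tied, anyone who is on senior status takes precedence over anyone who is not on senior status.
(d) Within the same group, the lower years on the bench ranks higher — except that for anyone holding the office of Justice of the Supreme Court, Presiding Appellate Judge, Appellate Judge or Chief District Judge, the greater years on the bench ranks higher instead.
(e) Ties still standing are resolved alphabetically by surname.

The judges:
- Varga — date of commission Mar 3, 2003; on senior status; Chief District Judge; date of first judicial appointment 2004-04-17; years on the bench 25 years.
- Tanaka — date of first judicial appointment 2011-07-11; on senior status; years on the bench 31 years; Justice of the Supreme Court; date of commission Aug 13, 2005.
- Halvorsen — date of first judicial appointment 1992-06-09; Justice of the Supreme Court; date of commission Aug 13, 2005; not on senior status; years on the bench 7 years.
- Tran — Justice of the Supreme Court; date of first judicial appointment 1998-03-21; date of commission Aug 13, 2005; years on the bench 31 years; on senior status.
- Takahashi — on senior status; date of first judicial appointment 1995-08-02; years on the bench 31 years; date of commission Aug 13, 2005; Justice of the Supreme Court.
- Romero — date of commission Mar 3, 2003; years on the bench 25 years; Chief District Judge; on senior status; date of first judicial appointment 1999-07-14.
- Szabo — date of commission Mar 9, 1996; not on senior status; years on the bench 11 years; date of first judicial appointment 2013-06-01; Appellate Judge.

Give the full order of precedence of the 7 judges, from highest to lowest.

Takahashi, Tanaka, Tran, Halvorsen, Szabo, Romero, Varga

By office: Takahashi, Tanaka, Tran and Halvorsen (Justice of the Supreme Court); then Szabo (Appellate Judge); then Romero and Varga (Chief District Judge).
Takahashi, Tanaka, Tran and Halvorsen all have date of commission Aug 13, 2005, so the next rule applies.
Among Takahashi, Tanaka, Tran and Halvorsen, on senior status before not on senior status: Takahashi, Tanaka and Tran (on senior status) before Halvorsen (not on senior status).
Takahashi, Tanaka and Tran all have years on the bench 31 years, so the next rule applies.
Among Takahashi, Tanaka and Tran, alphabetically by surname: Takahashi before Tanaka before Tran.
Romero and Varga both have date of commission Mar 3, 2003, so the next rule applies.
Romero and Varga are each on senior status, so the next rule applies.
Romero and Varga both have years on the bench 25 years, so the next rule applies.
Among Romero and Varga, alphabetically by surname: Romero before Varga.
Full order: Takahashi, Tanaka, Tran, Halvorsen, Szabo, Romero, Varga.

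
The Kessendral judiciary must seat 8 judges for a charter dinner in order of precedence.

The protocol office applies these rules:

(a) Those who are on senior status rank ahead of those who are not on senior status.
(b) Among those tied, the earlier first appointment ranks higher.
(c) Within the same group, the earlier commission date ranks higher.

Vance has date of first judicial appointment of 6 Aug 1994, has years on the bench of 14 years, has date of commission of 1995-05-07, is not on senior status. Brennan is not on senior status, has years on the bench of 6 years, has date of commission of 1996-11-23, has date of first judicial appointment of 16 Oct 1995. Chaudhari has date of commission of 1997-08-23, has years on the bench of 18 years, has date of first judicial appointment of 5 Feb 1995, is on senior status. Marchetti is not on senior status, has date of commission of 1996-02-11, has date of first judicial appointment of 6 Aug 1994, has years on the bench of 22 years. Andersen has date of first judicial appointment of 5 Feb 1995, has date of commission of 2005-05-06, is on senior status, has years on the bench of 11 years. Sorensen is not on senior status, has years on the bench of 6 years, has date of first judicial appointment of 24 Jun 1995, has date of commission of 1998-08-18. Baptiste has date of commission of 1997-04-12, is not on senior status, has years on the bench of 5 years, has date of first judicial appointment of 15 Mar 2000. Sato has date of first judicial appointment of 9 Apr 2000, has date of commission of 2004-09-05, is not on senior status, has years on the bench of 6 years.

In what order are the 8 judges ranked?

By the first rule: Chaudhari and Andersen (both on senior status); then Vance, Marchetti, Sorensen, Brennan, Baptiste and Sato (each not on senior status).
Chaudhari and Andersen both have date of first judicial appointment 5 Feb 1995, so the next rule applies.
Among Chaudhari and Andersen, by date of commission (earlier first): Chaudhari (1997-08-23) before Andersen (2005-05-06).
Among Vance, Marchetti, Sorensen, Brennan, Baptiste and Sato, by date of first judicial appointment (earlier first): Vance and Marchetti (6 Aug 1994) before Sorensen (24 Jun 1995) before Brennan (16 Oct 1995) before Baptiste (15 Mar 2000) before Sato (9 Apr 2000).
Among Vance and Marchetti, by date of commission (earlier first): Vance (1995-05-07) before Marchetti (1996-02-11).
Full order: Chaudhari, Andersen, Vance, Marchetti, Sorensen, Brennan, Baptiste, Sato.

Chaudhari, Andersen, Vance, Marchetti, Sorensen, Brennan, Baptiste, Sato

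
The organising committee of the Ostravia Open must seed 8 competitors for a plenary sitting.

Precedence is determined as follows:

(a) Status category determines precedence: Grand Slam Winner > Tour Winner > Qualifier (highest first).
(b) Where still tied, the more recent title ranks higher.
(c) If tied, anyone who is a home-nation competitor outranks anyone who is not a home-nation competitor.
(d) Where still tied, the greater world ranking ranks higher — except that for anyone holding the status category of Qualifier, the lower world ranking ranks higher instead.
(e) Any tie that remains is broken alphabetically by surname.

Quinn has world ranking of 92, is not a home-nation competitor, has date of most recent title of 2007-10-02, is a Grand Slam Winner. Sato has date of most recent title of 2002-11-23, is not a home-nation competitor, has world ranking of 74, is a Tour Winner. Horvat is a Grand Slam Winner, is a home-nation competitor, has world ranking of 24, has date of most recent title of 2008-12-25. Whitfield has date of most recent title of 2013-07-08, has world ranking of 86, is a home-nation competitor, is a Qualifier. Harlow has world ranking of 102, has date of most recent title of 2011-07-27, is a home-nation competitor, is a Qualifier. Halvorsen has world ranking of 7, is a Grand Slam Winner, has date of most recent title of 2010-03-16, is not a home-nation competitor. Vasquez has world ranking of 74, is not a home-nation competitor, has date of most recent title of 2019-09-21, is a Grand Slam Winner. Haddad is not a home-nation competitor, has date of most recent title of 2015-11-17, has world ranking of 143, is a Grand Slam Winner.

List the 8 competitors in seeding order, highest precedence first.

By status category: Vasquez, Haddad, Halvorsen, Horvat and Quinn (Grand Slam Winner); then Sato (Tour Winner); then Whitfield and Harlow (Qualifier).
Among Vasquez, Haddad, Halvorsen, Horvat and Quinn, by date of most recent title (later first): Vasquez (2019-09-21) before Haddad (2015-11-17) before Halvorsen (2010-03-16) before Horvat (2008-12-25) before Quinn (2007-10-02).
Among Whitfield and Harlow, by date of most recent title (later first): Whitfield (2013-07-08) before Harlow (2011-07-27).
Full order: Vasquez, Haddad, Halvorsen, Horvat, Quinn, Sato, Whitfield, Harlow.

Vasquez, Haddad, Halvorsen, Horvat, Quinn, Sato, Whitfield, Harlow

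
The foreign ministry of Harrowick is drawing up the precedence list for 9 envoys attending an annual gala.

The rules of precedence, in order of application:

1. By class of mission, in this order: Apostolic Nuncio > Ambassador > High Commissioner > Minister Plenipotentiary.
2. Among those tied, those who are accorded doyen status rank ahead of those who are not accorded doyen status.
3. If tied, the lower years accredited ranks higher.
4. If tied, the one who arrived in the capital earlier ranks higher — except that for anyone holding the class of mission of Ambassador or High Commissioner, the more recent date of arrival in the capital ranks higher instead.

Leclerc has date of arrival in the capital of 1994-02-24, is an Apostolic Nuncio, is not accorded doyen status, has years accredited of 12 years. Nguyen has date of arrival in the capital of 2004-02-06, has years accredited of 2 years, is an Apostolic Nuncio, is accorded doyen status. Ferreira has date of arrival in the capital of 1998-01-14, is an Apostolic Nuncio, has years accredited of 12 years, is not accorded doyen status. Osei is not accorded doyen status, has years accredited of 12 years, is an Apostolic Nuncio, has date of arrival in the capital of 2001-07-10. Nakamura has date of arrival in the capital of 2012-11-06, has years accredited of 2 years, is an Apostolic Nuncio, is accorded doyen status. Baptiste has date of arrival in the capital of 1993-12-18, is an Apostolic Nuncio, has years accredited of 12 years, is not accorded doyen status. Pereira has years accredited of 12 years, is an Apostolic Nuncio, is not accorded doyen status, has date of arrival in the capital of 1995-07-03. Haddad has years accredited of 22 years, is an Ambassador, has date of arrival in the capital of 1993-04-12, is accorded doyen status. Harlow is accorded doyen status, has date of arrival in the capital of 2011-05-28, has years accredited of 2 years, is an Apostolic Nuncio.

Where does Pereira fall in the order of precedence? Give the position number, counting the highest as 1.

By class of mission: Nguyen, Harlow, Nakamura, Baptiste, Leclerc, Pereira, Ferreira and Osei (Apostolic Nuncio); then Haddad (Ambassador).
Among Nguyen, Harlow, Nakamura, Baptiste, Leclerc, Pereira, Ferreira and Osei, accorded doyen status before not accorded doyen status: Nguyen, Harlow and Nakamura (accorded doyen status) before Baptiste, Leclerc, Pereira, Ferreira and Osei (not accorded doyen status).
Nguyen, Harlow and Nakamura all have years accredited 2 years, so the next rule applies.
Among Nguyen, Harlow and Nakamura, by date of arrival in the capital (earlier first): Nguyen (2004-02-06) before Harlow (2011-05-28) before Nakamura (2012-11-06).
Baptiste, Leclerc, Pereira, Ferreira and Osei all have years accredited 12 years, so the next rule applies.
Among Baptiste, Leclerc, Pereira, Ferreira and Osei, by date of arrival in the capital (earlier first): Baptiste (1993-12-18) before Leclerc (1994-02-24) before Pereira (1995-07-03) before Ferreira (1998-01-14) before Osei (2001-07-10).
Order: Nguyen, Harlow, Nakamura, Baptiste, Leclerc, Pereira, Ferreira, Osei, Haddad. So position 6.

6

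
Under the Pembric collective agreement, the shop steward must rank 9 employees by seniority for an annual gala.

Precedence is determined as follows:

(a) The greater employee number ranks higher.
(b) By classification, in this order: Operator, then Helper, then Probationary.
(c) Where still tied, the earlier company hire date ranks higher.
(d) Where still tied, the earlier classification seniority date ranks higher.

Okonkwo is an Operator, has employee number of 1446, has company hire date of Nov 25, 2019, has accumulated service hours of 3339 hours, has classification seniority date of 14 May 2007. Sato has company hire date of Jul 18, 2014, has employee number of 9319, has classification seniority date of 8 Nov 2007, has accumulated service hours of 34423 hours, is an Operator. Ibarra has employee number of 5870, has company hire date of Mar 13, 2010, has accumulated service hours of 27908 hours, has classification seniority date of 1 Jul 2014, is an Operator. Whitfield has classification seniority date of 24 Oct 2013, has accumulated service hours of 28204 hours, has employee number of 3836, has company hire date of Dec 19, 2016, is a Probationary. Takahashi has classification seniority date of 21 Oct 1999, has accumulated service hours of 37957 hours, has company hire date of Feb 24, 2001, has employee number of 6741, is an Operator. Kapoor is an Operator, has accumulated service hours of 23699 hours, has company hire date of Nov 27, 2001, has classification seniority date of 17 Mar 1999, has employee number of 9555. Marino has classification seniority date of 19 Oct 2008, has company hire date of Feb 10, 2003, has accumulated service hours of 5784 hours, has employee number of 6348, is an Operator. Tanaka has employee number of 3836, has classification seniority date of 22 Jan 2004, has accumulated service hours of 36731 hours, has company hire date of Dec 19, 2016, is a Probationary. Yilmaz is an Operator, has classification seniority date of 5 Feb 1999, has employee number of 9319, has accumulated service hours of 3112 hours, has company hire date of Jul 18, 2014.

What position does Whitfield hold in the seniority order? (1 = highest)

By employee number (higher first): Kapoor (9555); then Yilmaz and Sato (both 9319); then Takahashi (6741); then Marino (6348); then Ibarra (5870); then Tanaka and Whitfield (both 3836); then Okonkwo (1446).
Yilmaz and Sato are each Operator, so the next rule applies.
Yilmaz and Sato both have company hire date Jul 18, 2014, so the next rule applies.
Among Yilmaz and Sato, by classification seniority date (earlier first): Yilmaz (5 Feb 1999) before Sato (8 Nov 2007).
Tanaka and Whitfield are each Probationary, so the next rule applies.
Tanaka and Whitfield both have company hire date Dec 19, 2016, so the next rule applies.
Among Tanaka and Whitfield, by classification seniority date (earlier first): Tanaka (22 Jan 2004) before Whitfield (24 Oct 2013).
Order: Kapoor, Yilmaz, Sato, Takahashi, Marino, Ibarra, Tanaka, Whitfield, Okonkwo. So position 8.

8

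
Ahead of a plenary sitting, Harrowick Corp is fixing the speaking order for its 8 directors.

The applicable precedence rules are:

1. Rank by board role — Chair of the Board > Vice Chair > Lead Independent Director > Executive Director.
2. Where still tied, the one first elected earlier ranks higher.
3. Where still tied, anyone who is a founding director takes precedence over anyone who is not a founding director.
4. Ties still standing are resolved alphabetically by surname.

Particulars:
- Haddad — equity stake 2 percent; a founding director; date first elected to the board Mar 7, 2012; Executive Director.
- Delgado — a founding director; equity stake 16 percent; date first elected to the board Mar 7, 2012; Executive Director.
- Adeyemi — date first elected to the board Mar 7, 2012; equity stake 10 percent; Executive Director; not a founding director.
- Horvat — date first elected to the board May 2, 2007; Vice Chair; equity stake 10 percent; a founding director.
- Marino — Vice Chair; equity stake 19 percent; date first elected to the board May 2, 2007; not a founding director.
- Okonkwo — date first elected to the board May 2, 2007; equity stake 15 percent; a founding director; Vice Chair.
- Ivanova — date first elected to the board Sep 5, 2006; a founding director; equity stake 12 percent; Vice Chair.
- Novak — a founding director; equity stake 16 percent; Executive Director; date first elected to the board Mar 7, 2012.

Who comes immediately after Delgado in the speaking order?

Haddad

By board role: Ivanova, Horvat, Okonkwo and Marino (Vice Chair); then Delgado, Haddad, Novak and Adeyemi (Executive Director).
Among Ivanova, Horvat, Okonkwo and Marino, by date first elected to the board (earlier first): Ivanova (Sep 5, 2006) before Horvat, Okonkwo and Marino (May 2, 2007).
Among Horvat, Okonkwo and Marino, a founding director before not a founding director: Horvat and Okonkwo (a founding director) before Marino (not a founding director).
Among Horvat and Okonkwo, alphabetically by surname: Horvat before Okonkwo.
Delgado, Haddad, Novak and Adeyemi all have date first elected to the board Mar 7, 2012, so the next rule applies.
Among Delgado, Haddad, Novak and Adeyemi, a founding director before not a founding director: Delgado, Haddad and Novak (a founding director) before Adeyemi (not a founding director).
Among Delgado, Haddad and Novak, alphabetically by surname: Delgado before Haddad before Novak.
Order: Ivanova, Horvat, Okonkwo, Marino, Delgado, Haddad, Novak, Adeyemi.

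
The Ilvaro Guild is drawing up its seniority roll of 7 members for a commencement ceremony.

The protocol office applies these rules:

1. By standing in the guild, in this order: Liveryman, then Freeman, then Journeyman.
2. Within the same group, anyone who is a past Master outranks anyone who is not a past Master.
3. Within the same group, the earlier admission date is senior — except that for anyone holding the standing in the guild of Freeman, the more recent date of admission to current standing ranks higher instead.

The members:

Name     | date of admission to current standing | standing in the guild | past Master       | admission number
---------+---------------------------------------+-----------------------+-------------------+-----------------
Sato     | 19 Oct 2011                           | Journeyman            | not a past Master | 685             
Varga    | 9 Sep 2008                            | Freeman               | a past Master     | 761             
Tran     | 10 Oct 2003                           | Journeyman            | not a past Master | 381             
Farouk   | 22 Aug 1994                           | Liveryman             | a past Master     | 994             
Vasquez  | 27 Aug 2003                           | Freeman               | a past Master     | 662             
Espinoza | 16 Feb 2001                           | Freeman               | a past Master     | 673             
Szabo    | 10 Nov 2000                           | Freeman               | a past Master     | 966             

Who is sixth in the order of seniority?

Tran

By standing in the guild: Farouk (Liveryman); then Varga, Vasquez, Espinoza and Szabo (Freeman); then Tran and Sato (Journeyman).
Varga, Vasquez, Espinoza and Szabo are each a past Master, so the next rule applies.
Among Varga, Vasquez, Espinoza and Szabo, by date of admission to current standing (later first) (reversed rule for this group): Varga (9 Sep 2008) before Vasquez (27 Aug 2003) before Espinoza (16 Feb 2001) before Szabo (10 Nov 2000).
Tran and Sato are each not a past Master, so the next rule applies.
Among Tran and Sato, by date of admission to current standing (earlier first): Tran (10 Oct 2003) before Sato (19 Oct 2011).
Order: Farouk, Varga, Vasquez, Espinoza, Szabo, Tran, Sato.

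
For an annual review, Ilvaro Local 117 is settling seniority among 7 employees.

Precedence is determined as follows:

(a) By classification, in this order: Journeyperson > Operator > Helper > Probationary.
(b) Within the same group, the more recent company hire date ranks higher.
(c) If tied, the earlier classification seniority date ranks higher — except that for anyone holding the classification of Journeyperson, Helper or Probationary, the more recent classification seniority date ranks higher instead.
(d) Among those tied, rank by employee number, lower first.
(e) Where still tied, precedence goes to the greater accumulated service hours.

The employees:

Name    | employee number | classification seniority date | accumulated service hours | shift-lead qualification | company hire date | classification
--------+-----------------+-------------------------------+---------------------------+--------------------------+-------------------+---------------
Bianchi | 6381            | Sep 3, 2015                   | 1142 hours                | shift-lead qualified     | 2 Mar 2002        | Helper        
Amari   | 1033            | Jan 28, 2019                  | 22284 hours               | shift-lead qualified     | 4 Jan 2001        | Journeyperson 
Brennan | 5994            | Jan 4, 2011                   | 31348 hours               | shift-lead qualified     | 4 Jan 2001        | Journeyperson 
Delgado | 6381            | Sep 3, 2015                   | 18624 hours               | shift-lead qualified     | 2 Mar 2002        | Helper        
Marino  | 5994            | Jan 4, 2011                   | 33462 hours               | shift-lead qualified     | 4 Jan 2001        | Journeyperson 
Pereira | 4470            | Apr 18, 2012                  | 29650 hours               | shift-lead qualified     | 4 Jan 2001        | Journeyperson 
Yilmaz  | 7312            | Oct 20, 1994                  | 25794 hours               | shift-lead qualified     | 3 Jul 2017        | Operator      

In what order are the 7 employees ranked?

Amari, Pereira, Marino, Brennan, Yilmaz, Delgado, Bianchi

By classification: Amari, Pereira, Marino and Brennan (Journeyperson); then Yilmaz (Operator); then Delgado and Bianchi (Helper).
Amari, Pereira, Marino and Brennan all have company hire date 4 Jan 2001, so the next rule applies.
Among Amari, Pereira, Marino and Brennan, by classification seniority date (later first) (reversed rule for this group): Amari (Jan 28, 2019) before Pereira (Apr 18, 2012) before Marino and Brennan (Jan 4, 2011).
Marino and Brennan both have employee number 5994, so the next rule applies.
Among Marino and Brennan, by accumulated service hours (higher first): Marino (33462 hours) before Brennan (31348 hours).
Delgado and Bianchi both have company hire date 2 Mar 2002, so the next rule applies.
Delgado and Bianchi both have classification seniority date Sep 3, 2015, so the next rule applies.
Delgado and Bianchi both have employee number 6381, so the next rule applies.
Among Delgado and Bianchi, by accumulated service hours (higher first): Delgado (18624 hours) before Bianchi (1142 hours).
Full order: Amari, Pereira, Marino, Brennan, Yilmaz, Delgado, Bianchi.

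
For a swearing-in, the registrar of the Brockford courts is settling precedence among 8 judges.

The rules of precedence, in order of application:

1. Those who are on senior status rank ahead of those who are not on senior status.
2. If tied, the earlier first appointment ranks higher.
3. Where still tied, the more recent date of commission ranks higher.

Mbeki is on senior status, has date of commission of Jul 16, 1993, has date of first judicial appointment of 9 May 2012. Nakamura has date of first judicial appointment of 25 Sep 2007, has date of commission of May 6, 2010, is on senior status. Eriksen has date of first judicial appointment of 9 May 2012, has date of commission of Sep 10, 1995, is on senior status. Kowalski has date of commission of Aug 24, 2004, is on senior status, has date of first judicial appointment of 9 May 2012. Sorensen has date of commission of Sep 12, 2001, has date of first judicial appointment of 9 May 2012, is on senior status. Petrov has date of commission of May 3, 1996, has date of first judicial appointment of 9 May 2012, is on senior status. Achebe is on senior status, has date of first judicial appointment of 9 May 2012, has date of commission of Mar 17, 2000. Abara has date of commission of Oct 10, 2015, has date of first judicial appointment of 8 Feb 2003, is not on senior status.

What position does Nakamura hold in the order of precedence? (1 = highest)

By the first rule: Nakamura, Kowalski, Sorensen, Achebe, Petrov, Eriksen and Mbeki (each on senior status); then Abara (not on senior status).
Among Nakamura, Kowalski, Sorensen, Achebe, Petrov, Eriksen and Mbeki, by date of first judicial appointment (earlier first): Nakamura (25 Sep 2007) before Kowalski, Sorensen, Achebe, Petrov, Eriksen and Mbeki (9 May 2012).
Among Kowalski, Sorensen, Achebe, Petrov, Eriksen and Mbeki, by date of commission (later first): Kowalski (Aug 24, 2004) before Sorensen (Sep 12, 2001) before Achebe (Mar 17, 2000) before Petrov (May 3, 1996) before Eriksen (Sep 10, 1995) before Mbeki (Jul 16, 1993).
Order: Nakamura, Kowalski, Sorensen, Achebe, Petrov, Eriksen, Mbeki, Abara. So position 1.

1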